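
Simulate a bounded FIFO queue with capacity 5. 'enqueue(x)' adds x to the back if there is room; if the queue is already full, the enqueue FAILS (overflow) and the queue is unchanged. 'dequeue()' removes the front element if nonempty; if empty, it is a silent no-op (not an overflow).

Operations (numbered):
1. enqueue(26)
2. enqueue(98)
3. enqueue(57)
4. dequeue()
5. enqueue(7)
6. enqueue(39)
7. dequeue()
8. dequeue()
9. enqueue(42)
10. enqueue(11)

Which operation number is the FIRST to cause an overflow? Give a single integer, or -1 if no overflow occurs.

Answer: -1

Derivation:
1. enqueue(26): size=1
2. enqueue(98): size=2
3. enqueue(57): size=3
4. dequeue(): size=2
5. enqueue(7): size=3
6. enqueue(39): size=4
7. dequeue(): size=3
8. dequeue(): size=2
9. enqueue(42): size=3
10. enqueue(11): size=4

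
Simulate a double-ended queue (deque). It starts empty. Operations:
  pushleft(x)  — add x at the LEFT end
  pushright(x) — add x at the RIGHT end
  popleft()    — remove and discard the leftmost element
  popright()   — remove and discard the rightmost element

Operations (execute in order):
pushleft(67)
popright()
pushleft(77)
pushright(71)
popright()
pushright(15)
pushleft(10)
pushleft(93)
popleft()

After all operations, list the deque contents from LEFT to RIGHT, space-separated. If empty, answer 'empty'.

Answer: 10 77 15

Derivation:
pushleft(67): [67]
popright(): []
pushleft(77): [77]
pushright(71): [77, 71]
popright(): [77]
pushright(15): [77, 15]
pushleft(10): [10, 77, 15]
pushleft(93): [93, 10, 77, 15]
popleft(): [10, 77, 15]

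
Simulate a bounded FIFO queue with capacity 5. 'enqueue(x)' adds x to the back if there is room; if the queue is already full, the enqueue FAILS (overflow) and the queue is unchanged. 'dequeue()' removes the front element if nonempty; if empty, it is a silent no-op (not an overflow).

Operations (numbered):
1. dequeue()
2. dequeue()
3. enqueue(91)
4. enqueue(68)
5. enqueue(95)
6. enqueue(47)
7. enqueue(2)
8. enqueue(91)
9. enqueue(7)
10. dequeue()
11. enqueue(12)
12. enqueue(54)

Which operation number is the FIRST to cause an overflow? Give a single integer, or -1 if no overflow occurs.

1. dequeue(): empty, no-op, size=0
2. dequeue(): empty, no-op, size=0
3. enqueue(91): size=1
4. enqueue(68): size=2
5. enqueue(95): size=3
6. enqueue(47): size=4
7. enqueue(2): size=5
8. enqueue(91): size=5=cap → OVERFLOW (fail)
9. enqueue(7): size=5=cap → OVERFLOW (fail)
10. dequeue(): size=4
11. enqueue(12): size=5
12. enqueue(54): size=5=cap → OVERFLOW (fail)

Answer: 8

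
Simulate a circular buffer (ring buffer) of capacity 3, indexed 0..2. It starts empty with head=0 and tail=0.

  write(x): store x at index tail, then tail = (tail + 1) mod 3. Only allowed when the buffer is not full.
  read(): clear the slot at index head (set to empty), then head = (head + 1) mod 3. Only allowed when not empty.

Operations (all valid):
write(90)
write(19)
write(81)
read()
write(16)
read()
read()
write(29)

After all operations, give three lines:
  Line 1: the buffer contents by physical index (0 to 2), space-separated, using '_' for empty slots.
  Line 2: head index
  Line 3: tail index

write(90): buf=[90 _ _], head=0, tail=1, size=1
write(19): buf=[90 19 _], head=0, tail=2, size=2
write(81): buf=[90 19 81], head=0, tail=0, size=3
read(): buf=[_ 19 81], head=1, tail=0, size=2
write(16): buf=[16 19 81], head=1, tail=1, size=3
read(): buf=[16 _ 81], head=2, tail=1, size=2
read(): buf=[16 _ _], head=0, tail=1, size=1
write(29): buf=[16 29 _], head=0, tail=2, size=2

Answer: 16 29 _
0
2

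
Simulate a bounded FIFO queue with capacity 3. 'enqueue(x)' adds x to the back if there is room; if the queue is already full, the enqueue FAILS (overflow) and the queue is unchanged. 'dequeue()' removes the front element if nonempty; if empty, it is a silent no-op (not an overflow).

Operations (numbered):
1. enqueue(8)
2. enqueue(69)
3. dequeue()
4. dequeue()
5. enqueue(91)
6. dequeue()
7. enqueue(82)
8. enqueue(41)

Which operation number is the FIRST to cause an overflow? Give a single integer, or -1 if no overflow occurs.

1. enqueue(8): size=1
2. enqueue(69): size=2
3. dequeue(): size=1
4. dequeue(): size=0
5. enqueue(91): size=1
6. dequeue(): size=0
7. enqueue(82): size=1
8. enqueue(41): size=2

Answer: -1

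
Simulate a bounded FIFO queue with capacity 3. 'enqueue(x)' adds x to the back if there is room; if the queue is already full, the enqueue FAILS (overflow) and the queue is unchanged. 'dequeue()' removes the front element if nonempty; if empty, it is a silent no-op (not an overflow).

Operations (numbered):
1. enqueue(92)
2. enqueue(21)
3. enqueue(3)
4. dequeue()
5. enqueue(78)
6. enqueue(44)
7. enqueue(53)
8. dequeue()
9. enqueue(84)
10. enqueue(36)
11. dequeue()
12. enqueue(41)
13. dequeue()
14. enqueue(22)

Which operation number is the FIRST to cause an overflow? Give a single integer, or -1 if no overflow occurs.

Answer: 6

Derivation:
1. enqueue(92): size=1
2. enqueue(21): size=2
3. enqueue(3): size=3
4. dequeue(): size=2
5. enqueue(78): size=3
6. enqueue(44): size=3=cap → OVERFLOW (fail)
7. enqueue(53): size=3=cap → OVERFLOW (fail)
8. dequeue(): size=2
9. enqueue(84): size=3
10. enqueue(36): size=3=cap → OVERFLOW (fail)
11. dequeue(): size=2
12. enqueue(41): size=3
13. dequeue(): size=2
14. enqueue(22): size=3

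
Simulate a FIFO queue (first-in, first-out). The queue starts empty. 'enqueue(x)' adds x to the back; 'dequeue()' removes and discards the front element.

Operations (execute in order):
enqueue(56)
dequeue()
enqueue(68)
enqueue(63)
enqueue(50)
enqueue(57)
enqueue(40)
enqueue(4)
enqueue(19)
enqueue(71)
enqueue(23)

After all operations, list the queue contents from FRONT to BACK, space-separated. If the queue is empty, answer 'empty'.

enqueue(56): [56]
dequeue(): []
enqueue(68): [68]
enqueue(63): [68, 63]
enqueue(50): [68, 63, 50]
enqueue(57): [68, 63, 50, 57]
enqueue(40): [68, 63, 50, 57, 40]
enqueue(4): [68, 63, 50, 57, 40, 4]
enqueue(19): [68, 63, 50, 57, 40, 4, 19]
enqueue(71): [68, 63, 50, 57, 40, 4, 19, 71]
enqueue(23): [68, 63, 50, 57, 40, 4, 19, 71, 23]

Answer: 68 63 50 57 40 4 19 71 23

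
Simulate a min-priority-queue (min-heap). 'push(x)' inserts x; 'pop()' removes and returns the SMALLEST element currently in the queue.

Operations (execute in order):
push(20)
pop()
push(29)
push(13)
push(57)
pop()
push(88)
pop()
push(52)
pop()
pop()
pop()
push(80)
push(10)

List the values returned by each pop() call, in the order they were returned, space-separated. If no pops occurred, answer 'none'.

push(20): heap contents = [20]
pop() → 20: heap contents = []
push(29): heap contents = [29]
push(13): heap contents = [13, 29]
push(57): heap contents = [13, 29, 57]
pop() → 13: heap contents = [29, 57]
push(88): heap contents = [29, 57, 88]
pop() → 29: heap contents = [57, 88]
push(52): heap contents = [52, 57, 88]
pop() → 52: heap contents = [57, 88]
pop() → 57: heap contents = [88]
pop() → 88: heap contents = []
push(80): heap contents = [80]
push(10): heap contents = [10, 80]

Answer: 20 13 29 52 57 88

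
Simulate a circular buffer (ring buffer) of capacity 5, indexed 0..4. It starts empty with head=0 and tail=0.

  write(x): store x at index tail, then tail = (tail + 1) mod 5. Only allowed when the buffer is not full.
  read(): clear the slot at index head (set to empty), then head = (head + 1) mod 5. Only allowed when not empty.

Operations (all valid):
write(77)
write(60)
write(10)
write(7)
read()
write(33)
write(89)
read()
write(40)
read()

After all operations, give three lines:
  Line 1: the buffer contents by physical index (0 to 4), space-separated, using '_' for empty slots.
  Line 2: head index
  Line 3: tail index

write(77): buf=[77 _ _ _ _], head=0, tail=1, size=1
write(60): buf=[77 60 _ _ _], head=0, tail=2, size=2
write(10): buf=[77 60 10 _ _], head=0, tail=3, size=3
write(7): buf=[77 60 10 7 _], head=0, tail=4, size=4
read(): buf=[_ 60 10 7 _], head=1, tail=4, size=3
write(33): buf=[_ 60 10 7 33], head=1, tail=0, size=4
write(89): buf=[89 60 10 7 33], head=1, tail=1, size=5
read(): buf=[89 _ 10 7 33], head=2, tail=1, size=4
write(40): buf=[89 40 10 7 33], head=2, tail=2, size=5
read(): buf=[89 40 _ 7 33], head=3, tail=2, size=4

Answer: 89 40 _ 7 33
3
2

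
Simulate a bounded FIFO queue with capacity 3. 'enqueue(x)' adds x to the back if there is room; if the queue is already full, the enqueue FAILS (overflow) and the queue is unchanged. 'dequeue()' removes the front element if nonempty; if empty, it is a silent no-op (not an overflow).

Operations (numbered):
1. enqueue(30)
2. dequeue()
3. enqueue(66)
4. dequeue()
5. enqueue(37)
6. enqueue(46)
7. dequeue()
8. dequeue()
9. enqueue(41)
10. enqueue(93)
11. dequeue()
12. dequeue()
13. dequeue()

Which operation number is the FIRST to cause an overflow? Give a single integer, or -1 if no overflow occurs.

Answer: -1

Derivation:
1. enqueue(30): size=1
2. dequeue(): size=0
3. enqueue(66): size=1
4. dequeue(): size=0
5. enqueue(37): size=1
6. enqueue(46): size=2
7. dequeue(): size=1
8. dequeue(): size=0
9. enqueue(41): size=1
10. enqueue(93): size=2
11. dequeue(): size=1
12. dequeue(): size=0
13. dequeue(): empty, no-op, size=0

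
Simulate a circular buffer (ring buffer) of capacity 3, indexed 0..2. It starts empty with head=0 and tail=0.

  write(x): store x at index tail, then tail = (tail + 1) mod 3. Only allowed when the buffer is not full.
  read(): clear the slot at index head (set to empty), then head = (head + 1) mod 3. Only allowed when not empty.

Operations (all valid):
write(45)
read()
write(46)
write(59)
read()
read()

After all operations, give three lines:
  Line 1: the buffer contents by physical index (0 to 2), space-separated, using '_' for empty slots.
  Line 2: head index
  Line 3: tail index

write(45): buf=[45 _ _], head=0, tail=1, size=1
read(): buf=[_ _ _], head=1, tail=1, size=0
write(46): buf=[_ 46 _], head=1, tail=2, size=1
write(59): buf=[_ 46 59], head=1, tail=0, size=2
read(): buf=[_ _ 59], head=2, tail=0, size=1
read(): buf=[_ _ _], head=0, tail=0, size=0

Answer: _ _ _
0
0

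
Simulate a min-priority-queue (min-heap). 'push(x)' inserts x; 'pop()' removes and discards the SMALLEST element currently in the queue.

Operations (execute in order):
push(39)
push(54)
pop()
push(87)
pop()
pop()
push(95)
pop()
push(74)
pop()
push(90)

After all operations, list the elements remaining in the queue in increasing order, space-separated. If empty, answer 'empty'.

Answer: 90

Derivation:
push(39): heap contents = [39]
push(54): heap contents = [39, 54]
pop() → 39: heap contents = [54]
push(87): heap contents = [54, 87]
pop() → 54: heap contents = [87]
pop() → 87: heap contents = []
push(95): heap contents = [95]
pop() → 95: heap contents = []
push(74): heap contents = [74]
pop() → 74: heap contents = []
push(90): heap contents = [90]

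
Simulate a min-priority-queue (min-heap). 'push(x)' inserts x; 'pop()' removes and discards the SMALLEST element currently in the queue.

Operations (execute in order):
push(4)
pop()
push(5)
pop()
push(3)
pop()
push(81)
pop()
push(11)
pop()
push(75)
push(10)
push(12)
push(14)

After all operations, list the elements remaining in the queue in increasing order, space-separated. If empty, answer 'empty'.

Answer: 10 12 14 75

Derivation:
push(4): heap contents = [4]
pop() → 4: heap contents = []
push(5): heap contents = [5]
pop() → 5: heap contents = []
push(3): heap contents = [3]
pop() → 3: heap contents = []
push(81): heap contents = [81]
pop() → 81: heap contents = []
push(11): heap contents = [11]
pop() → 11: heap contents = []
push(75): heap contents = [75]
push(10): heap contents = [10, 75]
push(12): heap contents = [10, 12, 75]
push(14): heap contents = [10, 12, 14, 75]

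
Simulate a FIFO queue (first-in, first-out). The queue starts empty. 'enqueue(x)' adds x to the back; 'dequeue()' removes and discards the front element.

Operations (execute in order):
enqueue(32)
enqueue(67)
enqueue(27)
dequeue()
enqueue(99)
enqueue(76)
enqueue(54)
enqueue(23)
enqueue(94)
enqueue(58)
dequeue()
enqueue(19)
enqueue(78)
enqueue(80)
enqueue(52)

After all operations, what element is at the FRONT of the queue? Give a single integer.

enqueue(32): queue = [32]
enqueue(67): queue = [32, 67]
enqueue(27): queue = [32, 67, 27]
dequeue(): queue = [67, 27]
enqueue(99): queue = [67, 27, 99]
enqueue(76): queue = [67, 27, 99, 76]
enqueue(54): queue = [67, 27, 99, 76, 54]
enqueue(23): queue = [67, 27, 99, 76, 54, 23]
enqueue(94): queue = [67, 27, 99, 76, 54, 23, 94]
enqueue(58): queue = [67, 27, 99, 76, 54, 23, 94, 58]
dequeue(): queue = [27, 99, 76, 54, 23, 94, 58]
enqueue(19): queue = [27, 99, 76, 54, 23, 94, 58, 19]
enqueue(78): queue = [27, 99, 76, 54, 23, 94, 58, 19, 78]
enqueue(80): queue = [27, 99, 76, 54, 23, 94, 58, 19, 78, 80]
enqueue(52): queue = [27, 99, 76, 54, 23, 94, 58, 19, 78, 80, 52]

Answer: 27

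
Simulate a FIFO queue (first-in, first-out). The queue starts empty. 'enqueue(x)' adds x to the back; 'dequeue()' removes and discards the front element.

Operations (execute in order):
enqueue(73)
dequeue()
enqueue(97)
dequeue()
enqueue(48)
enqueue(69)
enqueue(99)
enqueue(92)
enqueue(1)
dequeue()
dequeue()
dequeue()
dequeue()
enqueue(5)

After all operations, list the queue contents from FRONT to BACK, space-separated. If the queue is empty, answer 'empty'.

enqueue(73): [73]
dequeue(): []
enqueue(97): [97]
dequeue(): []
enqueue(48): [48]
enqueue(69): [48, 69]
enqueue(99): [48, 69, 99]
enqueue(92): [48, 69, 99, 92]
enqueue(1): [48, 69, 99, 92, 1]
dequeue(): [69, 99, 92, 1]
dequeue(): [99, 92, 1]
dequeue(): [92, 1]
dequeue(): [1]
enqueue(5): [1, 5]

Answer: 1 5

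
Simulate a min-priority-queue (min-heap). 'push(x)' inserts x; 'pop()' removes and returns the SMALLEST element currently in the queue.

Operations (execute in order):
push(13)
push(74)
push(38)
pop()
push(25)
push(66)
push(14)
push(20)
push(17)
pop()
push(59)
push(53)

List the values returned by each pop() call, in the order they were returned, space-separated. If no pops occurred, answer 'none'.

Answer: 13 14

Derivation:
push(13): heap contents = [13]
push(74): heap contents = [13, 74]
push(38): heap contents = [13, 38, 74]
pop() → 13: heap contents = [38, 74]
push(25): heap contents = [25, 38, 74]
push(66): heap contents = [25, 38, 66, 74]
push(14): heap contents = [14, 25, 38, 66, 74]
push(20): heap contents = [14, 20, 25, 38, 66, 74]
push(17): heap contents = [14, 17, 20, 25, 38, 66, 74]
pop() → 14: heap contents = [17, 20, 25, 38, 66, 74]
push(59): heap contents = [17, 20, 25, 38, 59, 66, 74]
push(53): heap contents = [17, 20, 25, 38, 53, 59, 66, 74]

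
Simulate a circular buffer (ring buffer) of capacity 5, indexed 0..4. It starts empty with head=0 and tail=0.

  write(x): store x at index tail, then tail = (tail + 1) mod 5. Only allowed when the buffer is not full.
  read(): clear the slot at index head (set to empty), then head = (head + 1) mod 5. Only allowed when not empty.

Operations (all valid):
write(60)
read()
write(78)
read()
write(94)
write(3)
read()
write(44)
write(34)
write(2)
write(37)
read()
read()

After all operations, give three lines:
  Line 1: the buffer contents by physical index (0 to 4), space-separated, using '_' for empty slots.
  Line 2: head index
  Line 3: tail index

write(60): buf=[60 _ _ _ _], head=0, tail=1, size=1
read(): buf=[_ _ _ _ _], head=1, tail=1, size=0
write(78): buf=[_ 78 _ _ _], head=1, tail=2, size=1
read(): buf=[_ _ _ _ _], head=2, tail=2, size=0
write(94): buf=[_ _ 94 _ _], head=2, tail=3, size=1
write(3): buf=[_ _ 94 3 _], head=2, tail=4, size=2
read(): buf=[_ _ _ 3 _], head=3, tail=4, size=1
write(44): buf=[_ _ _ 3 44], head=3, tail=0, size=2
write(34): buf=[34 _ _ 3 44], head=3, tail=1, size=3
write(2): buf=[34 2 _ 3 44], head=3, tail=2, size=4
write(37): buf=[34 2 37 3 44], head=3, tail=3, size=5
read(): buf=[34 2 37 _ 44], head=4, tail=3, size=4
read(): buf=[34 2 37 _ _], head=0, tail=3, size=3

Answer: 34 2 37 _ _
0
3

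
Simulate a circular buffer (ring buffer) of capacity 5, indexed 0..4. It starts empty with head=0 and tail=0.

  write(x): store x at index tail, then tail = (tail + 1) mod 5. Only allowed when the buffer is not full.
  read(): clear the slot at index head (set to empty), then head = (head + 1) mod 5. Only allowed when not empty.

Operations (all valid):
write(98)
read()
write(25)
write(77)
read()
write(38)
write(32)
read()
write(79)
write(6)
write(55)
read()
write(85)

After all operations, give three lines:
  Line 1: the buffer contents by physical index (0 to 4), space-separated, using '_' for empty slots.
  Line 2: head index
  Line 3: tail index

write(98): buf=[98 _ _ _ _], head=0, tail=1, size=1
read(): buf=[_ _ _ _ _], head=1, tail=1, size=0
write(25): buf=[_ 25 _ _ _], head=1, tail=2, size=1
write(77): buf=[_ 25 77 _ _], head=1, tail=3, size=2
read(): buf=[_ _ 77 _ _], head=2, tail=3, size=1
write(38): buf=[_ _ 77 38 _], head=2, tail=4, size=2
write(32): buf=[_ _ 77 38 32], head=2, tail=0, size=3
read(): buf=[_ _ _ 38 32], head=3, tail=0, size=2
write(79): buf=[79 _ _ 38 32], head=3, tail=1, size=3
write(6): buf=[79 6 _ 38 32], head=3, tail=2, size=4
write(55): buf=[79 6 55 38 32], head=3, tail=3, size=5
read(): buf=[79 6 55 _ 32], head=4, tail=3, size=4
write(85): buf=[79 6 55 85 32], head=4, tail=4, size=5

Answer: 79 6 55 85 32
4
4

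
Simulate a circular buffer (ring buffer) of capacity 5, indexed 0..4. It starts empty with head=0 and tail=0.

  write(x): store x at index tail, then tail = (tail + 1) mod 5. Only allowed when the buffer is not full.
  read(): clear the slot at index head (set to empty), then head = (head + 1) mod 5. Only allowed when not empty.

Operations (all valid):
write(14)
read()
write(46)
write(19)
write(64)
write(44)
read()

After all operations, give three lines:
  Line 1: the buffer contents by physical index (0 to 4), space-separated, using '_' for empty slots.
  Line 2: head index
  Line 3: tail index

Answer: _ _ 19 64 44
2
0

Derivation:
write(14): buf=[14 _ _ _ _], head=0, tail=1, size=1
read(): buf=[_ _ _ _ _], head=1, tail=1, size=0
write(46): buf=[_ 46 _ _ _], head=1, tail=2, size=1
write(19): buf=[_ 46 19 _ _], head=1, tail=3, size=2
write(64): buf=[_ 46 19 64 _], head=1, tail=4, size=3
write(44): buf=[_ 46 19 64 44], head=1, tail=0, size=4
read(): buf=[_ _ 19 64 44], head=2, tail=0, size=3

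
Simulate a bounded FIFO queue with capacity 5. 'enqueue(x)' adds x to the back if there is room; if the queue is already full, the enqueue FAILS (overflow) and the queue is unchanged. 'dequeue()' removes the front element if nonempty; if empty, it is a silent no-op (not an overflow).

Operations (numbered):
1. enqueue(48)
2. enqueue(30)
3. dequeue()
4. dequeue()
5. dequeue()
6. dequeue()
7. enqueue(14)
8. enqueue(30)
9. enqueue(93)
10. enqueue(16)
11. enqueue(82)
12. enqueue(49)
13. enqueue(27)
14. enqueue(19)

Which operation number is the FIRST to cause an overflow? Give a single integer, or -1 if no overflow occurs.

Answer: 12

Derivation:
1. enqueue(48): size=1
2. enqueue(30): size=2
3. dequeue(): size=1
4. dequeue(): size=0
5. dequeue(): empty, no-op, size=0
6. dequeue(): empty, no-op, size=0
7. enqueue(14): size=1
8. enqueue(30): size=2
9. enqueue(93): size=3
10. enqueue(16): size=4
11. enqueue(82): size=5
12. enqueue(49): size=5=cap → OVERFLOW (fail)
13. enqueue(27): size=5=cap → OVERFLOW (fail)
14. enqueue(19): size=5=cap → OVERFLOW (fail)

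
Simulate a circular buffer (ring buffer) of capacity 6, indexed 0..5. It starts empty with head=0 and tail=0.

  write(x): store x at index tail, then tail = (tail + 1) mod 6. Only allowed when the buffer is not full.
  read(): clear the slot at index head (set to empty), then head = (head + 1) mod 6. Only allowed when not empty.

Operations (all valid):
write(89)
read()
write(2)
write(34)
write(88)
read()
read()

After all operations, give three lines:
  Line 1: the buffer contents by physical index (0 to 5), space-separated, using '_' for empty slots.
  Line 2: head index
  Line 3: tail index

Answer: _ _ _ 88 _ _
3
4

Derivation:
write(89): buf=[89 _ _ _ _ _], head=0, tail=1, size=1
read(): buf=[_ _ _ _ _ _], head=1, tail=1, size=0
write(2): buf=[_ 2 _ _ _ _], head=1, tail=2, size=1
write(34): buf=[_ 2 34 _ _ _], head=1, tail=3, size=2
write(88): buf=[_ 2 34 88 _ _], head=1, tail=4, size=3
read(): buf=[_ _ 34 88 _ _], head=2, tail=4, size=2
read(): buf=[_ _ _ 88 _ _], head=3, tail=4, size=1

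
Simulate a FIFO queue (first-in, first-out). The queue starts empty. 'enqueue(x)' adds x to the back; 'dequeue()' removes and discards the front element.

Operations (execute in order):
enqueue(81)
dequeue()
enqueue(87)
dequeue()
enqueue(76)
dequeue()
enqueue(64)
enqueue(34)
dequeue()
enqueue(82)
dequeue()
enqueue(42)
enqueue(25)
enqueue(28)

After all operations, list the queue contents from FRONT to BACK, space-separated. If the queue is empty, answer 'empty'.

Answer: 82 42 25 28

Derivation:
enqueue(81): [81]
dequeue(): []
enqueue(87): [87]
dequeue(): []
enqueue(76): [76]
dequeue(): []
enqueue(64): [64]
enqueue(34): [64, 34]
dequeue(): [34]
enqueue(82): [34, 82]
dequeue(): [82]
enqueue(42): [82, 42]
enqueue(25): [82, 42, 25]
enqueue(28): [82, 42, 25, 28]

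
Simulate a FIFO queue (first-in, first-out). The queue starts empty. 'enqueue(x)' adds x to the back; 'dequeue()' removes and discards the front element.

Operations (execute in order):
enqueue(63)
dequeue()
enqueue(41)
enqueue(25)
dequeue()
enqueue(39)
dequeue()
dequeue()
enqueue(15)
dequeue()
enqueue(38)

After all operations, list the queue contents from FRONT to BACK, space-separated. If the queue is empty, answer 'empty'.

enqueue(63): [63]
dequeue(): []
enqueue(41): [41]
enqueue(25): [41, 25]
dequeue(): [25]
enqueue(39): [25, 39]
dequeue(): [39]
dequeue(): []
enqueue(15): [15]
dequeue(): []
enqueue(38): [38]

Answer: 38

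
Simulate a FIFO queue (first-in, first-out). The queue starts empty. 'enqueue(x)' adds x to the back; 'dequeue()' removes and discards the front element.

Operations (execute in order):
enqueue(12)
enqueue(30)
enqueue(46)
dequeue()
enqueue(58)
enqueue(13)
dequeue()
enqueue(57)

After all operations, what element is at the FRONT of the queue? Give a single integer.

enqueue(12): queue = [12]
enqueue(30): queue = [12, 30]
enqueue(46): queue = [12, 30, 46]
dequeue(): queue = [30, 46]
enqueue(58): queue = [30, 46, 58]
enqueue(13): queue = [30, 46, 58, 13]
dequeue(): queue = [46, 58, 13]
enqueue(57): queue = [46, 58, 13, 57]

Answer: 46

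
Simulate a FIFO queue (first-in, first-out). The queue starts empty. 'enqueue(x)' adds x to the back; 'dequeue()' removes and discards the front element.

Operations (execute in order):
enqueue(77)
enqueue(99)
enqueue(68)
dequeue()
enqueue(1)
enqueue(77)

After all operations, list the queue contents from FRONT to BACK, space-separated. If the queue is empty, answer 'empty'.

Answer: 99 68 1 77

Derivation:
enqueue(77): [77]
enqueue(99): [77, 99]
enqueue(68): [77, 99, 68]
dequeue(): [99, 68]
enqueue(1): [99, 68, 1]
enqueue(77): [99, 68, 1, 77]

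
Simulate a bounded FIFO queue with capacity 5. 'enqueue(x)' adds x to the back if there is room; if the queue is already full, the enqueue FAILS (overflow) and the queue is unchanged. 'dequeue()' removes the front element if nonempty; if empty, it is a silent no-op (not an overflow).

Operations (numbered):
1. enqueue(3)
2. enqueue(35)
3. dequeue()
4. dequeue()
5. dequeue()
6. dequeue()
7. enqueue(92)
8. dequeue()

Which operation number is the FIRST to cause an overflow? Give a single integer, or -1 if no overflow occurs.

Answer: -1

Derivation:
1. enqueue(3): size=1
2. enqueue(35): size=2
3. dequeue(): size=1
4. dequeue(): size=0
5. dequeue(): empty, no-op, size=0
6. dequeue(): empty, no-op, size=0
7. enqueue(92): size=1
8. dequeue(): size=0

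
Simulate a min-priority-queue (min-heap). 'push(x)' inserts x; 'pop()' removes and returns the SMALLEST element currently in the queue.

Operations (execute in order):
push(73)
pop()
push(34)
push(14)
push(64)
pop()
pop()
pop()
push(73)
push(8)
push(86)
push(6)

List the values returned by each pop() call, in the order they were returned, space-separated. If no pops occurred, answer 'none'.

push(73): heap contents = [73]
pop() → 73: heap contents = []
push(34): heap contents = [34]
push(14): heap contents = [14, 34]
push(64): heap contents = [14, 34, 64]
pop() → 14: heap contents = [34, 64]
pop() → 34: heap contents = [64]
pop() → 64: heap contents = []
push(73): heap contents = [73]
push(8): heap contents = [8, 73]
push(86): heap contents = [8, 73, 86]
push(6): heap contents = [6, 8, 73, 86]

Answer: 73 14 34 64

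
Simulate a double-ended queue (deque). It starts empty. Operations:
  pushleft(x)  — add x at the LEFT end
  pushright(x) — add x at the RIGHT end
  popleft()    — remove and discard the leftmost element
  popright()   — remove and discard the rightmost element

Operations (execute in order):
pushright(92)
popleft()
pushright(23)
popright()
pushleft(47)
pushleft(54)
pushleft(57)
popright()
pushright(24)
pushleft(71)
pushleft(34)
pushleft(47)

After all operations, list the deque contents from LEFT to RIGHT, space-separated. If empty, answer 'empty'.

pushright(92): [92]
popleft(): []
pushright(23): [23]
popright(): []
pushleft(47): [47]
pushleft(54): [54, 47]
pushleft(57): [57, 54, 47]
popright(): [57, 54]
pushright(24): [57, 54, 24]
pushleft(71): [71, 57, 54, 24]
pushleft(34): [34, 71, 57, 54, 24]
pushleft(47): [47, 34, 71, 57, 54, 24]

Answer: 47 34 71 57 54 24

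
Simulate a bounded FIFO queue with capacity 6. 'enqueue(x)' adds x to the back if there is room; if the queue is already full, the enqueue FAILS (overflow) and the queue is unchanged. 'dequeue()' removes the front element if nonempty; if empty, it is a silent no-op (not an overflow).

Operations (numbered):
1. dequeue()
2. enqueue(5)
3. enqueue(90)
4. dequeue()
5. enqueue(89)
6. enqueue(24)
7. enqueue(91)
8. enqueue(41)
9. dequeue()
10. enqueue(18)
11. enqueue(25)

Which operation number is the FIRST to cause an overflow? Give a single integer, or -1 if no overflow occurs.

1. dequeue(): empty, no-op, size=0
2. enqueue(5): size=1
3. enqueue(90): size=2
4. dequeue(): size=1
5. enqueue(89): size=2
6. enqueue(24): size=3
7. enqueue(91): size=4
8. enqueue(41): size=5
9. dequeue(): size=4
10. enqueue(18): size=5
11. enqueue(25): size=6

Answer: -1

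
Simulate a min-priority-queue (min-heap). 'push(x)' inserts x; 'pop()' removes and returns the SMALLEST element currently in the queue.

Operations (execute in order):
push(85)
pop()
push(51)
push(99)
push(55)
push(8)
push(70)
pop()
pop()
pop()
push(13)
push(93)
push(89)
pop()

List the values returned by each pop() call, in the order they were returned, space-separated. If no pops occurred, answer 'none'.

push(85): heap contents = [85]
pop() → 85: heap contents = []
push(51): heap contents = [51]
push(99): heap contents = [51, 99]
push(55): heap contents = [51, 55, 99]
push(8): heap contents = [8, 51, 55, 99]
push(70): heap contents = [8, 51, 55, 70, 99]
pop() → 8: heap contents = [51, 55, 70, 99]
pop() → 51: heap contents = [55, 70, 99]
pop() → 55: heap contents = [70, 99]
push(13): heap contents = [13, 70, 99]
push(93): heap contents = [13, 70, 93, 99]
push(89): heap contents = [13, 70, 89, 93, 99]
pop() → 13: heap contents = [70, 89, 93, 99]

Answer: 85 8 51 55 13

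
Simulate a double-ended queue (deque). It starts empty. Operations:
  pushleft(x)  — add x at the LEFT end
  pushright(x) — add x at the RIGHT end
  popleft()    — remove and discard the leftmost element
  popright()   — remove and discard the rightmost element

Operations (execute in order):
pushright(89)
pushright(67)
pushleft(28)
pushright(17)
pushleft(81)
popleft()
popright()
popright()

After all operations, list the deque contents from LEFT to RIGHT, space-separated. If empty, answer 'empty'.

pushright(89): [89]
pushright(67): [89, 67]
pushleft(28): [28, 89, 67]
pushright(17): [28, 89, 67, 17]
pushleft(81): [81, 28, 89, 67, 17]
popleft(): [28, 89, 67, 17]
popright(): [28, 89, 67]
popright(): [28, 89]

Answer: 28 89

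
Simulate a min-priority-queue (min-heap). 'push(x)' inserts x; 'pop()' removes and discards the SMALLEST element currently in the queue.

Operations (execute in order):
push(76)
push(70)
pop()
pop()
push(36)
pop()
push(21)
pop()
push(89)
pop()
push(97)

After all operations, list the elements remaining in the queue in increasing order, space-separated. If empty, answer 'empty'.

Answer: 97

Derivation:
push(76): heap contents = [76]
push(70): heap contents = [70, 76]
pop() → 70: heap contents = [76]
pop() → 76: heap contents = []
push(36): heap contents = [36]
pop() → 36: heap contents = []
push(21): heap contents = [21]
pop() → 21: heap contents = []
push(89): heap contents = [89]
pop() → 89: heap contents = []
push(97): heap contents = [97]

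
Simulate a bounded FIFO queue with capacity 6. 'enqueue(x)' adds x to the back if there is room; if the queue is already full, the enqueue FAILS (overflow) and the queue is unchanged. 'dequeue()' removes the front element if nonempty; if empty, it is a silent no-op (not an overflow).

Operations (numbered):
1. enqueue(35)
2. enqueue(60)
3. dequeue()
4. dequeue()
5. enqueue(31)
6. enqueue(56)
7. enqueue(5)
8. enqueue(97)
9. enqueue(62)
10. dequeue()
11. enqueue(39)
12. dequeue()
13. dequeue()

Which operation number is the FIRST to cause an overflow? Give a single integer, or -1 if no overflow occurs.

Answer: -1

Derivation:
1. enqueue(35): size=1
2. enqueue(60): size=2
3. dequeue(): size=1
4. dequeue(): size=0
5. enqueue(31): size=1
6. enqueue(56): size=2
7. enqueue(5): size=3
8. enqueue(97): size=4
9. enqueue(62): size=5
10. dequeue(): size=4
11. enqueue(39): size=5
12. dequeue(): size=4
13. dequeue(): size=3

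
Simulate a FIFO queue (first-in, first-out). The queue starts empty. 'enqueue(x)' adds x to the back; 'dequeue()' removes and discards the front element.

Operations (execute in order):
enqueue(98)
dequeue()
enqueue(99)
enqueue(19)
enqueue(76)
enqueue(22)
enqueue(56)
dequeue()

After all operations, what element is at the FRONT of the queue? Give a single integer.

Answer: 19

Derivation:
enqueue(98): queue = [98]
dequeue(): queue = []
enqueue(99): queue = [99]
enqueue(19): queue = [99, 19]
enqueue(76): queue = [99, 19, 76]
enqueue(22): queue = [99, 19, 76, 22]
enqueue(56): queue = [99, 19, 76, 22, 56]
dequeue(): queue = [19, 76, 22, 56]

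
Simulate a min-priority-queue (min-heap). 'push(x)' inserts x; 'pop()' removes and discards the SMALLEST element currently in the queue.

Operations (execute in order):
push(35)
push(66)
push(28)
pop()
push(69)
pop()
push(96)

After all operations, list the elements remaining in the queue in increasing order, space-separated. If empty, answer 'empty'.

Answer: 66 69 96

Derivation:
push(35): heap contents = [35]
push(66): heap contents = [35, 66]
push(28): heap contents = [28, 35, 66]
pop() → 28: heap contents = [35, 66]
push(69): heap contents = [35, 66, 69]
pop() → 35: heap contents = [66, 69]
push(96): heap contents = [66, 69, 96]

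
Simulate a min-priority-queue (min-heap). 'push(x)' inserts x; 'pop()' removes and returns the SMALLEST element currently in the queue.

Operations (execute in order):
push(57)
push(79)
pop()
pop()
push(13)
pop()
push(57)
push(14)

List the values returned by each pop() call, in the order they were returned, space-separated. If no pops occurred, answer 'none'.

push(57): heap contents = [57]
push(79): heap contents = [57, 79]
pop() → 57: heap contents = [79]
pop() → 79: heap contents = []
push(13): heap contents = [13]
pop() → 13: heap contents = []
push(57): heap contents = [57]
push(14): heap contents = [14, 57]

Answer: 57 79 13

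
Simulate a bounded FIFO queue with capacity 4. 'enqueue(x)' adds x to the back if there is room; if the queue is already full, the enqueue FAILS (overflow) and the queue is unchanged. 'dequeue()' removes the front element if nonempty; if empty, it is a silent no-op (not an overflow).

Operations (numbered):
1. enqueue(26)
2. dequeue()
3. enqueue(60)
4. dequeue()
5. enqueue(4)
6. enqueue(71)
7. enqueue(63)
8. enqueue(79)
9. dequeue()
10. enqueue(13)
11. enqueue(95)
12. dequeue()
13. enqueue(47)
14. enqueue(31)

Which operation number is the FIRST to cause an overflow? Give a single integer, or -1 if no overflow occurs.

1. enqueue(26): size=1
2. dequeue(): size=0
3. enqueue(60): size=1
4. dequeue(): size=0
5. enqueue(4): size=1
6. enqueue(71): size=2
7. enqueue(63): size=3
8. enqueue(79): size=4
9. dequeue(): size=3
10. enqueue(13): size=4
11. enqueue(95): size=4=cap → OVERFLOW (fail)
12. dequeue(): size=3
13. enqueue(47): size=4
14. enqueue(31): size=4=cap → OVERFLOW (fail)

Answer: 11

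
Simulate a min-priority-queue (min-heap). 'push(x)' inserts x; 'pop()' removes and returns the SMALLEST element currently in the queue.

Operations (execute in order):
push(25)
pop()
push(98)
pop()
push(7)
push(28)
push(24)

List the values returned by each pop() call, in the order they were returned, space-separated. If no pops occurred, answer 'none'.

push(25): heap contents = [25]
pop() → 25: heap contents = []
push(98): heap contents = [98]
pop() → 98: heap contents = []
push(7): heap contents = [7]
push(28): heap contents = [7, 28]
push(24): heap contents = [7, 24, 28]

Answer: 25 98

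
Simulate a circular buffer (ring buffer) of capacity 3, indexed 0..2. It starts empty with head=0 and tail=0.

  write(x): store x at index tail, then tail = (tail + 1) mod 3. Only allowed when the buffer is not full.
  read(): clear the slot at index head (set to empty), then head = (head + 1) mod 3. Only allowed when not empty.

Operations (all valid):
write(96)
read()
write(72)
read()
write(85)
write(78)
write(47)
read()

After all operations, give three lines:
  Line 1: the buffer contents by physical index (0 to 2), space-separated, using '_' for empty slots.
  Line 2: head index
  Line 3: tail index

Answer: 78 47 _
0
2

Derivation:
write(96): buf=[96 _ _], head=0, tail=1, size=1
read(): buf=[_ _ _], head=1, tail=1, size=0
write(72): buf=[_ 72 _], head=1, tail=2, size=1
read(): buf=[_ _ _], head=2, tail=2, size=0
write(85): buf=[_ _ 85], head=2, tail=0, size=1
write(78): buf=[78 _ 85], head=2, tail=1, size=2
write(47): buf=[78 47 85], head=2, tail=2, size=3
read(): buf=[78 47 _], head=0, tail=2, size=2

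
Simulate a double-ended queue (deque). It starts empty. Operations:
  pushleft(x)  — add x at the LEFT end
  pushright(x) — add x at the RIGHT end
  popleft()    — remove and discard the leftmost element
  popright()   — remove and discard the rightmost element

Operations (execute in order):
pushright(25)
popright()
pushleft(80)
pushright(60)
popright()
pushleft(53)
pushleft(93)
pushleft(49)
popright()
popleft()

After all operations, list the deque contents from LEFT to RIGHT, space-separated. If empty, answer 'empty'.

pushright(25): [25]
popright(): []
pushleft(80): [80]
pushright(60): [80, 60]
popright(): [80]
pushleft(53): [53, 80]
pushleft(93): [93, 53, 80]
pushleft(49): [49, 93, 53, 80]
popright(): [49, 93, 53]
popleft(): [93, 53]

Answer: 93 53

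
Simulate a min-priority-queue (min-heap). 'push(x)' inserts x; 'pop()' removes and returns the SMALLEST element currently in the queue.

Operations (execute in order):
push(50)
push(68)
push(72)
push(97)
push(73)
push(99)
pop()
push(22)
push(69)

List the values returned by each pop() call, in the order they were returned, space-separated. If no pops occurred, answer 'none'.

push(50): heap contents = [50]
push(68): heap contents = [50, 68]
push(72): heap contents = [50, 68, 72]
push(97): heap contents = [50, 68, 72, 97]
push(73): heap contents = [50, 68, 72, 73, 97]
push(99): heap contents = [50, 68, 72, 73, 97, 99]
pop() → 50: heap contents = [68, 72, 73, 97, 99]
push(22): heap contents = [22, 68, 72, 73, 97, 99]
push(69): heap contents = [22, 68, 69, 72, 73, 97, 99]

Answer: 50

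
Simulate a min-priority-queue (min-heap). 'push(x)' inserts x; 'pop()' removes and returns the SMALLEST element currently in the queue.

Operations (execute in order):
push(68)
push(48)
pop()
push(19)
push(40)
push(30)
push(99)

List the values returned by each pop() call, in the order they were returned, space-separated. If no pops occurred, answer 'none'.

push(68): heap contents = [68]
push(48): heap contents = [48, 68]
pop() → 48: heap contents = [68]
push(19): heap contents = [19, 68]
push(40): heap contents = [19, 40, 68]
push(30): heap contents = [19, 30, 40, 68]
push(99): heap contents = [19, 30, 40, 68, 99]

Answer: 48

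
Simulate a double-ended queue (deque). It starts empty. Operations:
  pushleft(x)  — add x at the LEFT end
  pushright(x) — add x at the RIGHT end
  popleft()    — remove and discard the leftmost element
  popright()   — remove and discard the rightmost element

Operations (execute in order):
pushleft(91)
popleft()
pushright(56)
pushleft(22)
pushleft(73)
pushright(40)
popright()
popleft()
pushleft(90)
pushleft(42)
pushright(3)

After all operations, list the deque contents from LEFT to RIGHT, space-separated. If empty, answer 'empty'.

Answer: 42 90 22 56 3

Derivation:
pushleft(91): [91]
popleft(): []
pushright(56): [56]
pushleft(22): [22, 56]
pushleft(73): [73, 22, 56]
pushright(40): [73, 22, 56, 40]
popright(): [73, 22, 56]
popleft(): [22, 56]
pushleft(90): [90, 22, 56]
pushleft(42): [42, 90, 22, 56]
pushright(3): [42, 90, 22, 56, 3]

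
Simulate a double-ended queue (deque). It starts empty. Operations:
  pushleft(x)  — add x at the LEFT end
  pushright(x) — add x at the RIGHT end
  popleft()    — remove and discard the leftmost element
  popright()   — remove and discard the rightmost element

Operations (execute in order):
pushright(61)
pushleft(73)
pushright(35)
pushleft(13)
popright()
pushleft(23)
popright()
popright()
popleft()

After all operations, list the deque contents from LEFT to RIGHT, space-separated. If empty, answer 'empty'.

Answer: 13

Derivation:
pushright(61): [61]
pushleft(73): [73, 61]
pushright(35): [73, 61, 35]
pushleft(13): [13, 73, 61, 35]
popright(): [13, 73, 61]
pushleft(23): [23, 13, 73, 61]
popright(): [23, 13, 73]
popright(): [23, 13]
popleft(): [13]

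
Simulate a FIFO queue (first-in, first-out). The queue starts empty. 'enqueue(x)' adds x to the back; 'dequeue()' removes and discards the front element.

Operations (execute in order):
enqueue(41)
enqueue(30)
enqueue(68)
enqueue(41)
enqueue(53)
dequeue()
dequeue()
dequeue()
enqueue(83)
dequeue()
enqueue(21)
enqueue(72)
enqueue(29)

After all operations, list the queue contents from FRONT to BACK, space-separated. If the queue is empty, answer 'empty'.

enqueue(41): [41]
enqueue(30): [41, 30]
enqueue(68): [41, 30, 68]
enqueue(41): [41, 30, 68, 41]
enqueue(53): [41, 30, 68, 41, 53]
dequeue(): [30, 68, 41, 53]
dequeue(): [68, 41, 53]
dequeue(): [41, 53]
enqueue(83): [41, 53, 83]
dequeue(): [53, 83]
enqueue(21): [53, 83, 21]
enqueue(72): [53, 83, 21, 72]
enqueue(29): [53, 83, 21, 72, 29]

Answer: 53 83 21 72 29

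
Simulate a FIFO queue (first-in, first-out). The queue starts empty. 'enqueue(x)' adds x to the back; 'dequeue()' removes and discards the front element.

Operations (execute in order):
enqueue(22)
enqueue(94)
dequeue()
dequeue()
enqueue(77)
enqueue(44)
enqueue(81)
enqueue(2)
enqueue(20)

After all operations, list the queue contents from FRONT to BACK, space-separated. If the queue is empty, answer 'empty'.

enqueue(22): [22]
enqueue(94): [22, 94]
dequeue(): [94]
dequeue(): []
enqueue(77): [77]
enqueue(44): [77, 44]
enqueue(81): [77, 44, 81]
enqueue(2): [77, 44, 81, 2]
enqueue(20): [77, 44, 81, 2, 20]

Answer: 77 44 81 2 20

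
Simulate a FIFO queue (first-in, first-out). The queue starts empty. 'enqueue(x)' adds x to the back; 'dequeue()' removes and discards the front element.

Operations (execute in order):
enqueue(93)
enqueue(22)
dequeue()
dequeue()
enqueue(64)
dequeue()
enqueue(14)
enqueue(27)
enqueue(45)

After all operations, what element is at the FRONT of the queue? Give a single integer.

Answer: 14

Derivation:
enqueue(93): queue = [93]
enqueue(22): queue = [93, 22]
dequeue(): queue = [22]
dequeue(): queue = []
enqueue(64): queue = [64]
dequeue(): queue = []
enqueue(14): queue = [14]
enqueue(27): queue = [14, 27]
enqueue(45): queue = [14, 27, 45]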